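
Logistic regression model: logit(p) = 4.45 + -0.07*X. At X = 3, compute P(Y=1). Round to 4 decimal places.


z = 4.45 + -0.07 * 3 = 4.2400.
Sigmoid: P = 1 / (1 + exp(-4.2400)) = 0.9858.

0.9858


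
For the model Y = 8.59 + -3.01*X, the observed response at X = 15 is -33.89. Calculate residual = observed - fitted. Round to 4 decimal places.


Compute yhat = 8.59 + (-3.01)(15) = -36.5600.
Residual = actual - predicted = -33.89 - -36.5600 = 2.6700.

2.6700


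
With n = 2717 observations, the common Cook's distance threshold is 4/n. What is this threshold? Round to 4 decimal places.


The threshold is 4/n.
4/2717 = 0.0015.

0.0015


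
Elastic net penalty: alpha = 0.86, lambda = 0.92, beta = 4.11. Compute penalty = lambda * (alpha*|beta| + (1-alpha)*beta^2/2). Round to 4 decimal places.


Compute:
L1 = 0.86 * 4.11 = 3.5346.
L2 = 0.14 * 4.11^2 / 2 = 1.1824.
Penalty = 0.92 * (3.5346 + 1.1824) = 4.3397.

4.3397


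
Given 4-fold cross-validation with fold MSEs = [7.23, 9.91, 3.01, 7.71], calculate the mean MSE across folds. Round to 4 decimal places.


Sum of fold MSEs = 27.8600.
Average = 27.8600 / 4 = 6.9650.

6.9650


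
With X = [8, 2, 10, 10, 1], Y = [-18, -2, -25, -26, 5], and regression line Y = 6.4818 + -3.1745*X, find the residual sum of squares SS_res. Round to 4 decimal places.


For each point, residual = actual - predicted.
Residuals: [0.9142, -2.1328, 0.2632, -0.7368, 1.6927].
Sum of squared residuals = 8.8620.

8.8620


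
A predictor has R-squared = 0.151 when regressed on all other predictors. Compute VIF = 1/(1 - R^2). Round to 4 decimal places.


Using VIF = 1/(1 - R^2_j):
1 - 0.151 = 0.849.
VIF = 1.1779.

1.1779


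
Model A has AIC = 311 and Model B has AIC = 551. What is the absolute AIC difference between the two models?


|AIC_A - AIC_B| = |311 - 551| = 240.
Model A is preferred (lower AIC).

240


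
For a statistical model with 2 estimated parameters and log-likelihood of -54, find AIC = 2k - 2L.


AIC = 2*2 - 2*(-54).
= 4 + 108 = 112.

112


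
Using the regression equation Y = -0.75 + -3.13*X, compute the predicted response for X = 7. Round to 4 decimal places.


Plug X = 7 into Y = -0.75 + -3.13*X:
Y = -0.75 + -21.9100 = -22.6600.

-22.6600


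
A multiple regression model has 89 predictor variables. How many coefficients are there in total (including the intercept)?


Including the intercept, the model has 89 predictor coefficients + 1 intercept.
Total = 90.

90


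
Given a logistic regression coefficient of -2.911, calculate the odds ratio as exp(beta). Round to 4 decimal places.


The odds ratio is computed as:
OR = e^(-2.911) = 0.0544.

0.0544


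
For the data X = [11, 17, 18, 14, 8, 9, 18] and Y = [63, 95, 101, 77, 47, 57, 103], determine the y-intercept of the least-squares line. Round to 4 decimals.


The slope is b1 = 5.2656.
Sample means are xbar = 13.5714 and ybar = 77.5714.
Intercept: b0 = 77.5714 - (5.2656)(13.5714) = 6.1094.

6.1094


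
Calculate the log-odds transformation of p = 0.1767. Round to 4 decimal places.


1 - p = 0.8233.
p/(1-p) = 0.2146.
logit = ln(0.2146) = -1.5389.

-1.5389


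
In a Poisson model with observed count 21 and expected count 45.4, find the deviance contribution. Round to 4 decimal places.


First: ln(21/45.4) = -0.770990.
Then: 21 * -0.770990 = -16.190790.
y - mu = 21 - 45.4 = -24.4.
D = 2(-16.190790 - -24.4) = 16.418420, which rounds to 16.4184.

16.4184


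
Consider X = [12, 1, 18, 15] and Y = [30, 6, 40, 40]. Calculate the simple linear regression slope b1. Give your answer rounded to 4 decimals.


The sample means are xbar = 11.5000 and ybar = 29.0000.
Compute S_xx = 165.0000 and S_xy = 352.0000.
Slope b1 = S_xy / S_xx = 352.0000 / 165.0000 = 2.1333.

2.1333


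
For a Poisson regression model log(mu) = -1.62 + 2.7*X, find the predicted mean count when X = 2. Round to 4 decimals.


Compute eta = -1.62 + 2.7 * 2 = 3.7800.
Apply inverse link: mu = e^3.7800 = 43.8160.

43.8160


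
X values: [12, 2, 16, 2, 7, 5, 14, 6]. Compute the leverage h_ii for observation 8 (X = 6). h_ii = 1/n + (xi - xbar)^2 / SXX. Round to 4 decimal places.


Compute xbar = 8.0000 with n = 8 observations.
SXX = 202.0000.
Leverage = 1/8 + (6 - 8.0000)^2/202.0000 = 0.1448.

0.1448


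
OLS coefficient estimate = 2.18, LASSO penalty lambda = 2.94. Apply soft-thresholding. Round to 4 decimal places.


Absolute value: |2.18| = 2.18.
Compare to lambda = 2.94.
Since |beta| <= lambda, the coefficient is set to 0.

0.0000


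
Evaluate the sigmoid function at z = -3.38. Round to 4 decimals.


First, exp(3.3800) = 29.3708.
Then sigma(z) = 1/(1 + 29.3708) = 0.0329.

0.0329


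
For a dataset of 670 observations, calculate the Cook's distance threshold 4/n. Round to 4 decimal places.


Cook's distance cutoff = 4/n = 4/670.
= 0.0060.

0.0060


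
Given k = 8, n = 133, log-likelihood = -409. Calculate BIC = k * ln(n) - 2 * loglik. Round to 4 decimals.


Compute k*ln(n) = 8*ln(133) = 8*4.890349 = 39.122792.
Then -2*loglik = 818.
BIC = 39.122792 + 818 = 857.122792, which rounds to 857.1228.

857.1228


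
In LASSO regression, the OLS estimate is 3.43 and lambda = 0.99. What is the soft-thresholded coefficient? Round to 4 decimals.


|beta_OLS| = 3.43.
lambda = 0.99.
Since |beta| > lambda, coefficient = sign(beta)*(|beta| - lambda) = 2.4400.
Result = 2.4400.

2.4400


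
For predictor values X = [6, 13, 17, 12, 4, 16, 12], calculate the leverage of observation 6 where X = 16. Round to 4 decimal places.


n = 7, xbar = 11.4286.
SXX = sum((xi - xbar)^2) = 139.7143.
h = 1/7 + (16 - 11.4286)^2 / 139.7143 = 0.2924.

0.2924


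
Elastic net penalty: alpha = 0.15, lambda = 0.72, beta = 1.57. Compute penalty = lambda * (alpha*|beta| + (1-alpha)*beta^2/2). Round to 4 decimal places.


L1 component = 0.15 * |1.57| = 0.2355.
L2 component = 0.85 * 1.57^2 / 2 = 1.0476.
Penalty = 0.72 * (0.2355 + 1.0476) = 0.72 * 1.2831 = 0.9238.

0.9238


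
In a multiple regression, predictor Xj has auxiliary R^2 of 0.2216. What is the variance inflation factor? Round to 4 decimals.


Denominator: 1 - 0.2216 = 0.7784.
VIF = 1 / 0.7784 = 1.2847.

1.2847


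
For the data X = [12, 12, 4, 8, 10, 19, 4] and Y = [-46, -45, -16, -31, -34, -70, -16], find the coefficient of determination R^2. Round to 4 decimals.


The fitted line is Y = -1.2894 + -3.6083*X.
SSres = 14.4229, SStot = 2160.8571.
R^2 = 1 - SSres/SStot = 0.9933.

0.9933


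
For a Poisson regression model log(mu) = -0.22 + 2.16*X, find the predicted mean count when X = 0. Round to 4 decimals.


Compute eta = -0.22 + 2.16 * 0 = -0.2200.
Apply inverse link: mu = e^-0.2200 = 0.8025.

0.8025


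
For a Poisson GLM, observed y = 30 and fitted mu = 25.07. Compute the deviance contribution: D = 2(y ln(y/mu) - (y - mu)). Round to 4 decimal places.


y/mu = 30/25.07 = 1.196649 (approx.), and ln(30/25.07) = 0.179525.
y * ln(y/mu) = 30 * 0.179525 = 5.385750.
y - mu = 4.93.
D = 2 * (5.385750 - 4.93) = 0.911500, which rounds to 0.9115.

0.9115


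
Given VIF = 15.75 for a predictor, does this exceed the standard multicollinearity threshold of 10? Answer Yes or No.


Compare VIF = 15.75 to the threshold of 10.
15.75 >= 10, so the answer is Yes.

Yes


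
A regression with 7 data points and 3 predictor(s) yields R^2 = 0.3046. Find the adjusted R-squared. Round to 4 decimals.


Plug in: Adj R^2 = 1 - (1 - 0.3046) * 6/3.
= 1 - 0.6954 * 6/3
= 1 - 4.1724 / 3
= 1 - 1.3908 = -0.3908.

-0.3908


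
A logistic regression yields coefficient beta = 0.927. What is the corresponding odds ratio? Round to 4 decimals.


The odds ratio is computed as:
OR = e^(0.927) = 2.5269.

2.5269


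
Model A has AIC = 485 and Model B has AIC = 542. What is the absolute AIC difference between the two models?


|AIC_A - AIC_B| = |485 - 542| = 57.
Model A is preferred (lower AIC).

57


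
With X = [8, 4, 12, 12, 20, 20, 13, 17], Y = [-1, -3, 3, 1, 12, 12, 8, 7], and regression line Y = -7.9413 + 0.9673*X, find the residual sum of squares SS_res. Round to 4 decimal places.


Predicted values from Y = -7.9413 + 0.9673*X.
Residuals: [-0.7971, 1.0721, -0.6663, -2.6663, 0.5953, 0.5953, 3.3664, -1.5028].
SSres = 23.6377.

23.6377


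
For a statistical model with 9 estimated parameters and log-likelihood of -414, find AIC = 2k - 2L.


Compute:
2k = 2*9 = 18.
-2*loglik = -2*(-414) = 828.
AIC = 18 + 828 = 846.

846


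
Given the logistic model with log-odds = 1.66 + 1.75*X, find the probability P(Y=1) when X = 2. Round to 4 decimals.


Linear predictor: z = 1.66 + 1.75 * 2 = 5.1600.
P = 1/(1 + exp(-5.1600)) = 1/(1 + 0.0057) = 0.9943.

0.9943


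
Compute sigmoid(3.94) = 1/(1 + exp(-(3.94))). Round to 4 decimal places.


First, exp(-3.9400) = 0.0194.
Then sigma(z) = 1/(1 + 0.0194) = 0.9809.

0.9809


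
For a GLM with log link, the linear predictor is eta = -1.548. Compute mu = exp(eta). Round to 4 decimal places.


Apply the inverse link:
mu = e^-1.548 = 0.2127.

0.2127


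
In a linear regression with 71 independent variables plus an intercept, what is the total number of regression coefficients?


Including the intercept, the model has 71 predictor coefficients + 1 intercept.
Total = 72.

72


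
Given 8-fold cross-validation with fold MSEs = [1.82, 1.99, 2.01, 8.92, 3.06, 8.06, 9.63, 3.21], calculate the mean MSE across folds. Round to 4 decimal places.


Sum of fold MSEs = 38.7000.
Average = 38.7000 / 8 = 4.8375.

4.8375


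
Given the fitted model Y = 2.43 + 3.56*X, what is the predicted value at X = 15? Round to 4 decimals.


Predicted value:
Y = 2.43 + (3.56)(15) = 2.43 + 53.4000 = 55.8300.

55.8300


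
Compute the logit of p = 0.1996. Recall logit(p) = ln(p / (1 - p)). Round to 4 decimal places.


The odds are p/(1-p) = 0.1996 / 0.8004 = 0.2494.
logit(p) = ln(0.2494) = -1.3888.

-1.3888


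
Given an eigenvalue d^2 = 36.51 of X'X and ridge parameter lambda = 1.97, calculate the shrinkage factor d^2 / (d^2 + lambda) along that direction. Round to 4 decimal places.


Denominator = d^2 + lambda = 36.51 + 1.97 = 38.4800.
Shrinkage = 36.51 / 38.4800 = 0.9488.

0.9488


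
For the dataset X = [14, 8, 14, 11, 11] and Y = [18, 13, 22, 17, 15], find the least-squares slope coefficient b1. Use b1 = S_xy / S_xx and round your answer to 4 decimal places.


The sample means are xbar = 11.6000 and ybar = 17.0000.
Compute S_xx = 25.2000 and S_xy = 30.0000.
Slope b1 = S_xy / S_xx = 30.0000 / 25.2000 = 1.1905.

1.1905


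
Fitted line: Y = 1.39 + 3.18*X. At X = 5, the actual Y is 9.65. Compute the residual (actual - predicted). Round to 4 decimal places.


Predicted = 1.39 + 3.18 * 5 = 17.2900.
Residual = 9.65 - 17.2900 = -7.6400.

-7.6400


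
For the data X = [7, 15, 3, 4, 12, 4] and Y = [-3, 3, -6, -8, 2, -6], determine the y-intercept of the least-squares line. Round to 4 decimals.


Compute b1 = 0.8971 from the OLS formula.
With xbar = 7.5000 and ybar = -3.0000, the intercept is:
b0 = -3.0000 - 0.8971 * 7.5000 = -9.7284.

-9.7284


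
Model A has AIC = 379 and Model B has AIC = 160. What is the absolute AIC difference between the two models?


Compute |379 - 160| = 219.
Model B has the smaller AIC.

219


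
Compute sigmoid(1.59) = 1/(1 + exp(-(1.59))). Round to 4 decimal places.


exp(-1.5900) = 0.2039.
1 + exp(-z) = 1.2039.
sigmoid = 1/1.2039 = 0.8306.

0.8306


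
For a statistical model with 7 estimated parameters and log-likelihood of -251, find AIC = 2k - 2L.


AIC = 2k - 2*loglik = 2(7) - 2(-251).
= 14 + 502 = 516.

516


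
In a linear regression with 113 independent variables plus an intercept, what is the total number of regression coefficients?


Total coefficients = number of predictors + 1 (for the intercept).
= 113 + 1 = 114.

114


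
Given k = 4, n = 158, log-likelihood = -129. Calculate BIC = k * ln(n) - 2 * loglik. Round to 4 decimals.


ln(158) = 5.062595.
k * ln(n) = 4 * 5.062595 = 20.250380.
-2L = 258.
BIC = 20.250380 + 258 = 278.250380, which rounds to 278.2504.

278.2504


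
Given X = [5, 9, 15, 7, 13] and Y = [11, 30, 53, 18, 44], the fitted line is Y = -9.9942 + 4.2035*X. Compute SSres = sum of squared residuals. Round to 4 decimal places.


For each point, residual = actual - predicted.
Residuals: [-0.0233, 2.1627, -0.0583, -1.4303, -0.6513].
Sum of squared residuals = 7.1512.

7.1512


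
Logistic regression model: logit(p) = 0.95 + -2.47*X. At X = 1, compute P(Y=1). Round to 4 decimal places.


z = 0.95 + -2.47 * 1 = -1.5200.
Sigmoid: P = 1 / (1 + exp(1.5200)) = 0.1795.

0.1795


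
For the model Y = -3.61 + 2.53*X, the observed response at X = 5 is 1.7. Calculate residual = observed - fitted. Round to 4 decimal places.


Predicted = -3.61 + 2.53 * 5 = 9.0400.
Residual = 1.7 - 9.0400 = -7.3400.

-7.3400


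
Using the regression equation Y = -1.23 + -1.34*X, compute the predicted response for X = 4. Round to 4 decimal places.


Plug X = 4 into Y = -1.23 + -1.34*X:
Y = -1.23 + -5.3600 = -6.5900.

-6.5900


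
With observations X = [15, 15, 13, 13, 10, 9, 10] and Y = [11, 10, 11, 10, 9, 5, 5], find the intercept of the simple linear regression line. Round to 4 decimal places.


Compute b1 = 0.8760 from the OLS formula.
With xbar = 12.1429 and ybar = 8.7143, the intercept is:
b0 = 8.7143 - 0.8760 * 12.1429 = -1.9225.

-1.9225


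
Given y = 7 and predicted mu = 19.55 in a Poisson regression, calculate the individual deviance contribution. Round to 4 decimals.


y/mu = 7/19.55 = 0.358056 (approx.), and ln(7/19.55) = -1.027065.
y * ln(y/mu) = 7 * -1.027065 = -7.189455.
y - mu = -12.55.
D = 2 * (-7.189455 - -12.55) = 10.721090, which rounds to 10.7211.

10.7211


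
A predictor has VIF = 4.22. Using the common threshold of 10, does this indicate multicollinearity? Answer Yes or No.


The threshold is 10.
VIF = 4.22 is < 10.
Multicollinearity indication: No.

No


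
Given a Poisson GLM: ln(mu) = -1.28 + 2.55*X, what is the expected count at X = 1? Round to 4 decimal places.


Linear predictor: eta = -1.28 + (2.55)(1) = 1.2700.
Expected count: mu = exp(1.2700) = 3.5609.

3.5609


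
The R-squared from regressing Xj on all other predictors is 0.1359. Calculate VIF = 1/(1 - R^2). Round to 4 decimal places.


Using VIF = 1/(1 - R^2_j):
1 - 0.1359 = 0.8641.
VIF = 1.1573.

1.1573


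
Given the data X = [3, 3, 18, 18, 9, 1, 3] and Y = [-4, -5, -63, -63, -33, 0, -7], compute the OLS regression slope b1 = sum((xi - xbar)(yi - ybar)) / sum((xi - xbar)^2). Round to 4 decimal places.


First compute the means: xbar = 7.8571, ybar = -25.0000.
Then S_xx = sum((xi - xbar)^2) = 324.8571.
S_xy = sum((xi - xbar)(yi - ybar)) = -1238.0000.
b1 = S_xy / S_xx = -1238.0000 / 324.8571 = -3.8109.

-3.8109


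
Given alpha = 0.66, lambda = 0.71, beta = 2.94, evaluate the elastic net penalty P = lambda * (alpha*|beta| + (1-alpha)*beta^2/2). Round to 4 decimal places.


Compute:
L1 = 0.66 * 2.94 = 1.9404.
L2 = 0.34 * 2.94^2 / 2 = 1.4694.
Penalty = 0.71 * (1.9404 + 1.4694) = 2.4210.

2.4210


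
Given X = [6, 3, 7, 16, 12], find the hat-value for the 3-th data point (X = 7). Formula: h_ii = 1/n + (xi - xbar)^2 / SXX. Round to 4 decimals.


Compute xbar = 8.8000 with n = 5 observations.
SXX = 106.8000.
Leverage = 1/5 + (7 - 8.8000)^2/106.8000 = 0.2303.

0.2303


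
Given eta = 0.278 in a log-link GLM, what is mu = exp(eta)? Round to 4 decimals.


The inverse log link gives:
mu = exp(0.278) = 1.3205.

1.3205


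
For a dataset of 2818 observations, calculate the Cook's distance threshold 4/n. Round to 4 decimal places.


The threshold is 4/n.
4/2818 = 0.0014.

0.0014


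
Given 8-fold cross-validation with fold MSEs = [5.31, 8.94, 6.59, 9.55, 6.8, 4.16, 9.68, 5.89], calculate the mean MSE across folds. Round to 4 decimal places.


Total MSE across folds = 56.9200.
CV-MSE = 56.9200/8 = 7.1150.

7.1150


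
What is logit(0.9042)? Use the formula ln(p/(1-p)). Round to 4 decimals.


1 - p = 0.0958.
p/(1-p) = 9.4384.
logit = ln(9.4384) = 2.2448.

2.2448


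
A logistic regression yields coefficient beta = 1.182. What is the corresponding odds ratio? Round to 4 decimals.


The odds ratio is computed as:
OR = e^(1.182) = 3.2609.

3.2609


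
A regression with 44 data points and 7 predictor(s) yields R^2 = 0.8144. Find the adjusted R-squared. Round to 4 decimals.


Using the formula:
(1 - 0.8144) = 0.1856.
Multiply by 43/36: 0.1856 * 43 = 7.9808, then 7.9808 / 36 = 0.2217.
Adj R^2 = 1 - 0.2217 = 0.7783.

0.7783


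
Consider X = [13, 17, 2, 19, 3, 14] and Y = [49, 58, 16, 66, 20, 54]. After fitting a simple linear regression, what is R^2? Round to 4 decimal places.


Fit the OLS line: b0 = 11.0518, b1 = 2.8925.
SSres = 11.8588.
SStot = 2164.8333.
R^2 = 1 - 11.8588/2164.8333 = 0.9945.

0.9945


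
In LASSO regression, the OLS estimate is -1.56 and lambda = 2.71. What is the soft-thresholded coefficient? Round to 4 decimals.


Absolute value: |-1.56| = 1.56.
Compare to lambda = 2.71.
Since |beta| <= lambda, the coefficient is set to 0.

0.0000


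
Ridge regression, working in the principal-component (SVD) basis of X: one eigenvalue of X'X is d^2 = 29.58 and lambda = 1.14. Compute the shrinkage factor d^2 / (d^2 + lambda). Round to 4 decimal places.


Denominator = d^2 + lambda = 29.58 + 1.14 = 30.7200.
Shrinkage = 29.58 / 30.7200 = 0.9629.

0.9629


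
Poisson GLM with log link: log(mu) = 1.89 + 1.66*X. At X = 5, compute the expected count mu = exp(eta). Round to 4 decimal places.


Linear predictor: eta = 1.89 + (1.66)(5) = 10.1900.
Expected count: mu = exp(10.1900) = 26635.4949.

26635.4949


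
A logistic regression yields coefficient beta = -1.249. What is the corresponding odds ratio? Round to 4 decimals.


exp(-1.249) = 0.2868.
So the odds ratio is 0.2868.

0.2868


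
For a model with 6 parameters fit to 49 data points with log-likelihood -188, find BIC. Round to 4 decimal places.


k * ln(n) = 6 * ln(49) = 6 * 3.891820 = 23.350920.
-2 * loglik = -2 * (-188) = 376.
BIC = 23.350920 + 376 = 399.350920, which rounds to 399.3509.

399.3509


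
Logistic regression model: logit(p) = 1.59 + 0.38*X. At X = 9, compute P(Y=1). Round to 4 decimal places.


Linear predictor: z = 1.59 + 0.38 * 9 = 5.0100.
P = 1/(1 + exp(-5.0100)) = 1/(1 + 0.0067) = 0.9934.

0.9934


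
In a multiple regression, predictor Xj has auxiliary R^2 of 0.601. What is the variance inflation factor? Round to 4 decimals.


Using VIF = 1/(1 - R^2_j):
1 - 0.601 = 0.399.
VIF = 2.5063.

2.5063


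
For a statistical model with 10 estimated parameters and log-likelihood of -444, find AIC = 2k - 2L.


Compute:
2k = 2*10 = 20.
-2*loglik = -2*(-444) = 888.
AIC = 20 + 888 = 908.

908


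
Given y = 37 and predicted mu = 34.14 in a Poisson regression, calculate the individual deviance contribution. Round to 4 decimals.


y/mu = 37/34.14 = 1.083773 (approx.), and ln(37/34.14) = 0.080448.
y * ln(y/mu) = 37 * 0.080448 = 2.976576.
y - mu = 2.86.
D = 2 * (2.976576 - 2.86) = 0.233152, which rounds to 0.2332.

0.2332


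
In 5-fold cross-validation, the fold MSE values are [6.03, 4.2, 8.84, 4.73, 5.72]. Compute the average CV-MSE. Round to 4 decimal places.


Sum of fold MSEs = 29.5200.
Average = 29.5200 / 5 = 5.9040.

5.9040


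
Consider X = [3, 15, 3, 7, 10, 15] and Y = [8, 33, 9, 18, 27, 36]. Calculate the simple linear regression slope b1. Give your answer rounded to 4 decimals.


The sample means are xbar = 8.8333 and ybar = 21.8333.
Compute S_xx = 148.8333 and S_xy = 324.8333.
Slope b1 = S_xy / S_xx = 324.8333 / 148.8333 = 2.1825.

2.1825


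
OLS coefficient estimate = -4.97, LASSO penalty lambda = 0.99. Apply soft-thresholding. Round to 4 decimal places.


Absolute value: |-4.97| = 4.97.
Compare to lambda = 0.99.
Since |beta| > lambda, coefficient = sign(beta)*(|beta| - lambda) = -3.9800.

-3.9800


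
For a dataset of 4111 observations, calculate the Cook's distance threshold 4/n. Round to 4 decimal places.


The threshold is 4/n.
4/4111 = 0.0010.

0.0010


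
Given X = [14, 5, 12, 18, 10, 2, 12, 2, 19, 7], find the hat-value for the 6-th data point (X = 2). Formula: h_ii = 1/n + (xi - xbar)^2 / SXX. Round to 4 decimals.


n = 10, xbar = 10.1000.
SXX = sum((xi - xbar)^2) = 330.9000.
h = 1/10 + (2 - 10.1000)^2 / 330.9000 = 0.2983.

0.2983


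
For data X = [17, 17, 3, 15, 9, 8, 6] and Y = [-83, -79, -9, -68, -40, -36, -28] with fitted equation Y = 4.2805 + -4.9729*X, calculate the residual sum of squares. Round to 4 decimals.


For each point, residual = actual - predicted.
Residuals: [-2.7412, 1.2588, 1.6382, 2.3130, 0.4756, -0.4973, -2.4431].
Sum of squared residuals = 23.5747.

23.5747


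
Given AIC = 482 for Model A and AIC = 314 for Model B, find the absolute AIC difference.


|AIC_A - AIC_B| = |482 - 314| = 168.
Model B is preferred (lower AIC).

168


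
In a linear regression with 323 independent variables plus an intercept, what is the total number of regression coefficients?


Each predictor gets one coefficient, plus one intercept.
Total parameters = 323 + 1 = 324.

324


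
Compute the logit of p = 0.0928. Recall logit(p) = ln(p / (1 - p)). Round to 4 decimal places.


Compute the odds: 0.0928/0.9072 = 0.1023.
Take the natural log: ln(0.1023) = -2.2799.

-2.2799


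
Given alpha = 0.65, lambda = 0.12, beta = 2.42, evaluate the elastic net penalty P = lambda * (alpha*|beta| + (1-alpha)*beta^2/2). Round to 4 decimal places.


L1 component = 0.65 * |2.42| = 1.5730.
L2 component = 0.35 * 2.42^2 / 2 = 1.0249.
Penalty = 0.12 * (1.5730 + 1.0249) = 0.12 * 2.5979 = 0.3117.

0.3117


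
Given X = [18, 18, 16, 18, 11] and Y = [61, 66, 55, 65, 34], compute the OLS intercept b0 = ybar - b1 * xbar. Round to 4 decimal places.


Compute b1 = 4.2880 from the OLS formula.
With xbar = 16.2000 and ybar = 56.2000, the intercept is:
b0 = 56.2000 - 4.2880 * 16.2000 = -13.2663.

-13.2663


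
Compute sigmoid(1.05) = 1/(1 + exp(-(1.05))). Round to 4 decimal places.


exp(-1.0500) = 0.3499.
1 + exp(-z) = 1.3499.
sigmoid = 1/1.3499 = 0.7408.

0.7408


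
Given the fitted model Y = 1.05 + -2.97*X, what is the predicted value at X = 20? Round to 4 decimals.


Predicted value:
Y = 1.05 + (-2.97)(20) = 1.05 + -59.4000 = -58.3500.

-58.3500


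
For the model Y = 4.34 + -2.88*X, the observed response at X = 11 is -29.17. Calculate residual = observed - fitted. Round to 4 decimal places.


Predicted = 4.34 + -2.88 * 11 = -27.3400.
Residual = -29.17 - -27.3400 = -1.8300.

-1.8300


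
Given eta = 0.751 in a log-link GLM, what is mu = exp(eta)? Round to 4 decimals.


Apply the inverse link:
mu = e^0.751 = 2.1191.

2.1191


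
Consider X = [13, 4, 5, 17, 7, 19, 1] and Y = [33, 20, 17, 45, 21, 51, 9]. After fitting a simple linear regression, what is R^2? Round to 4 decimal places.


The fitted line is Y = 7.1579 + 2.2105*X.
SSres = 32.1053, SStot = 1438.0000.
R^2 = 1 - SSres/SStot = 0.9777.

0.9777


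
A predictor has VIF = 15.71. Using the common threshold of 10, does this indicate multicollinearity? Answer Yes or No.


Check: VIF = 15.71 vs threshold = 10.
Since 15.71 >= 10, the answer is Yes.

Yes


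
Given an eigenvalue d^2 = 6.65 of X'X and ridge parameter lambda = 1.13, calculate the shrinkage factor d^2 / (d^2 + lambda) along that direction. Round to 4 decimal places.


d^2 + lambda = 6.65 + 1.13 = 7.7800.
Shrinkage factor = 6.65/7.7800 = 0.8548.

0.8548


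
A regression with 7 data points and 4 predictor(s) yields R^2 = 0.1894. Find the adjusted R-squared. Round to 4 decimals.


Adjusted R^2 = 1 - (1 - R^2) * (n-1)/(n-p-1).
(1 - R^2) = 0.8106.
(n-1)/(n-p-1) = 6/2.
(1 - R^2) * (n-1) = 0.8106 * 6 = 4.8636.
Divide by (n-p-1): 4.8636 / 2 = 2.4318.
Adj R^2 = 1 - 2.4318 = -1.4318.

-1.4318


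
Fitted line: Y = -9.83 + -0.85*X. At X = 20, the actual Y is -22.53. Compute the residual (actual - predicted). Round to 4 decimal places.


Fitted value at X = 20 is yhat = -9.83 + -0.85*20 = -26.8300.
Residual = -22.53 - -26.8300 = 4.3000.

4.3000


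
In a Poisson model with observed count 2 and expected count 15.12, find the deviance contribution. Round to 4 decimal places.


Compute y*ln(y/mu) = 2*ln(2/15.12) = 2*-2.022871 = -4.045742.
y - mu = -13.12.
D = 2*(-4.045742 - (-13.12)) = 18.148516, which rounds to 18.1485.

18.1485


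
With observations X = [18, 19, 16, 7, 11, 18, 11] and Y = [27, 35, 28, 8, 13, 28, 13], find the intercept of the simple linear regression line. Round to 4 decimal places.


The slope is b1 = 2.1469.
Sample means are xbar = 14.2857 and ybar = 21.7143.
Intercept: b0 = 21.7143 - (2.1469)(14.2857) = -8.9552.

-8.9552


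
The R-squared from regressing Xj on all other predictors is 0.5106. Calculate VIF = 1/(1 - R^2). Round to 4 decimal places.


Denominator: 1 - 0.5106 = 0.4894.
VIF = 1 / 0.4894 = 2.0433.

2.0433


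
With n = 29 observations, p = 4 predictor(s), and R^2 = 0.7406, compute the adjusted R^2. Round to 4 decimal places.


Using the formula:
(1 - 0.7406) = 0.2594.
Multiply by 28/24: 0.2594 * 28 = 7.2632, then 7.2632 / 24 = 0.3026.
Adj R^2 = 1 - 0.3026 = 0.6974.

0.6974


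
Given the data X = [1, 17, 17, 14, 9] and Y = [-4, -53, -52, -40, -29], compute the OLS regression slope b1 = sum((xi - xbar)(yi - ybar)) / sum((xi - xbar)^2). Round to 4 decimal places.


The sample means are xbar = 11.6000 and ybar = -35.6000.
Compute S_xx = 183.2000 and S_xy = -545.2000.
Slope b1 = S_xy / S_xx = -545.2000 / 183.2000 = -2.9760.

-2.9760


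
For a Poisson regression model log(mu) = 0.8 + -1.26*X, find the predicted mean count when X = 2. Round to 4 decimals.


eta = 0.8 + -1.26 * 2 = -1.7200.
mu = exp(-1.7200) = 0.1791.

0.1791


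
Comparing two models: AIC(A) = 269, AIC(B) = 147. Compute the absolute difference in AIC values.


|AIC_A - AIC_B| = |269 - 147| = 122.
Model B is preferred (lower AIC).

122


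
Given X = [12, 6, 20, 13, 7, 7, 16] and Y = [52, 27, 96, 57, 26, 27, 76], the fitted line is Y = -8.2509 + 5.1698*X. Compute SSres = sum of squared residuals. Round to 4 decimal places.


Predicted values from Y = -8.2509 + 5.1698*X.
Residuals: [-1.7867, 4.2321, 0.8549, -1.9565, -1.9377, -0.9377, 1.5341].
SSres = 32.6491.

32.6491


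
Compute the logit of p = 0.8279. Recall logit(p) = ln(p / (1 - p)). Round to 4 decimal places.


1 - p = 0.1721.
p/(1-p) = 4.8106.
logit = ln(4.8106) = 1.5708.

1.5708


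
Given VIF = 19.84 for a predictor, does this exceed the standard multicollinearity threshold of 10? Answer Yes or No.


Check: VIF = 19.84 vs threshold = 10.
Since 19.84 >= 10, the answer is Yes.

Yes


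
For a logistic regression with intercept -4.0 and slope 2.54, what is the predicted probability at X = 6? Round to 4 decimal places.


Compute z = -4.0 + (2.54)(6) = 11.2400.
exp(-z) = 0.0000.
P = 1/(1 + 0.0000) = 1.0000.

1.0000


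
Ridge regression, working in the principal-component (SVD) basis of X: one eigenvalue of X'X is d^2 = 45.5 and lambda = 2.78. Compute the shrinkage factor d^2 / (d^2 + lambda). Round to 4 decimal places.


Denominator = d^2 + lambda = 45.5 + 2.78 = 48.2800.
Shrinkage = 45.5 / 48.2800 = 0.9424.

0.9424


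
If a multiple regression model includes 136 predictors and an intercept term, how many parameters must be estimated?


Including the intercept, the model has 136 predictor coefficients + 1 intercept.
Total = 137.

137


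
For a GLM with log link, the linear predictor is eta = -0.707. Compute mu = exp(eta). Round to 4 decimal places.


The inverse log link gives:
mu = exp(-0.707) = 0.4931.

0.4931


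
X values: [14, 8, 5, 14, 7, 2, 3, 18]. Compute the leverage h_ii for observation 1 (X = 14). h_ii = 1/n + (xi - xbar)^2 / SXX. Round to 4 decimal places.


Mean of X: xbar = 8.8750.
SXX = 236.8750.
For X = 14: h = 1/8 + (14 - 8.8750)^2/236.8750 = 0.2359.

0.2359


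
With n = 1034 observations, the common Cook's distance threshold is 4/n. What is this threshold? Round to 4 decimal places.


Cook's distance cutoff = 4/n = 4/1034.
= 0.0039.

0.0039


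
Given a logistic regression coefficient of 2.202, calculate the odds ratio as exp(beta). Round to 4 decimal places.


The odds ratio is computed as:
OR = e^(2.202) = 9.0431.

9.0431


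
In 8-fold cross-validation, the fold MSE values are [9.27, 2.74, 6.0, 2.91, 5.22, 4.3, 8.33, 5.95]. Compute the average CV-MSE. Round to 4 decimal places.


Add all fold MSEs: 44.7200.
Divide by k = 8: 44.7200/8 = 5.5900.

5.5900


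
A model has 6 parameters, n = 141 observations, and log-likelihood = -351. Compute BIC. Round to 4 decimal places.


Compute k*ln(n) = 6*ln(141) = 6*4.948760 = 29.692560.
Then -2*loglik = 702.
BIC = 29.692560 + 702 = 731.692560, which rounds to 731.6926.

731.6926


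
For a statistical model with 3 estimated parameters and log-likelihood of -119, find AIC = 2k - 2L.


Compute:
2k = 2*3 = 6.
-2*loglik = -2*(-119) = 238.
AIC = 6 + 238 = 244.

244


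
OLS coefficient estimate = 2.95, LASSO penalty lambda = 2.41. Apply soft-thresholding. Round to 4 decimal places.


Check: |2.95| = 2.95 vs lambda = 2.41.
Since |beta| > lambda, coefficient = sign(beta)*(|beta| - lambda) = 0.5400.
Soft-thresholded coefficient = 0.5400.

0.5400


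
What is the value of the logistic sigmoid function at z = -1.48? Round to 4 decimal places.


First, exp(1.4800) = 4.3929.
Then sigma(z) = 1/(1 + 4.3929) = 0.1854.

0.1854


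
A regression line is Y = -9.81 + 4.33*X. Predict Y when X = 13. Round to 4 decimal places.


Predicted value:
Y = -9.81 + (4.33)(13) = -9.81 + 56.2900 = 46.4800.

46.4800


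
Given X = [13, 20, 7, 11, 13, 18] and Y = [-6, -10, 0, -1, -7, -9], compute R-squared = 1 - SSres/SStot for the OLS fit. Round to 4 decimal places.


Fit the OLS line: b0 = 5.6707, b1 = -0.8174.
SSres = 11.1198.
SStot = 85.5000.
R^2 = 1 - 11.1198/85.5000 = 0.8699.

0.8699


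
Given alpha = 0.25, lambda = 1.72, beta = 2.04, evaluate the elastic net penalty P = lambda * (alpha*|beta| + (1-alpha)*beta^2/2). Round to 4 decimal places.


L1 component = 0.25 * |2.04| = 0.5100.
L2 component = 0.75 * 2.04^2 / 2 = 1.5606.
Penalty = 1.72 * (0.5100 + 1.5606) = 1.72 * 2.0706 = 3.5614.

3.5614


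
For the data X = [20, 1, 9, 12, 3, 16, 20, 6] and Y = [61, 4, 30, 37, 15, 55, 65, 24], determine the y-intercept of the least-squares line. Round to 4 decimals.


First find the slope: b1 = 2.9993.
Means: xbar = 10.8750, ybar = 36.3750.
b0 = ybar - b1 * xbar = 36.3750 - 2.9993 * 10.8750 = 3.7571.

3.7571


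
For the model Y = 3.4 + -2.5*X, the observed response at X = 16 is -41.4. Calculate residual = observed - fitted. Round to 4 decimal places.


Predicted = 3.4 + -2.5 * 16 = -36.6000.
Residual = -41.4 - -36.6000 = -4.8000.

-4.8000


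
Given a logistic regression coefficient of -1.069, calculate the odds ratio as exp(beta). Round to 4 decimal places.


Odds ratio = exp(beta) = exp(-1.069).
= 0.3434.

0.3434


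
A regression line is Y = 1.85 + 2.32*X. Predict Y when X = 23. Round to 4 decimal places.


Plug X = 23 into Y = 1.85 + 2.32*X:
Y = 1.85 + 53.3600 = 55.2100.

55.2100


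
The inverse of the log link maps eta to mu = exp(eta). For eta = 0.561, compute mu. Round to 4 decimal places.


mu = exp(eta) = exp(0.561).
= 1.7524.

1.7524


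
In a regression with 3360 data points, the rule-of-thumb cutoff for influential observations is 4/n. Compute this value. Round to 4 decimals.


The threshold is 4/n.
4/3360 = 0.0012.

0.0012


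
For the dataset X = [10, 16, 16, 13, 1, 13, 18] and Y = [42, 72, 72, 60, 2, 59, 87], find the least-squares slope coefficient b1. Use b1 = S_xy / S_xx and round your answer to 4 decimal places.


Calculate xbar = 12.4286, ybar = 56.2857.
S_xx = 193.7143, S_xy = 942.1429.
Using b1 = S_xy / S_xx = 942.1429 / 193.7143, we get b1 = 4.8636.

4.8636


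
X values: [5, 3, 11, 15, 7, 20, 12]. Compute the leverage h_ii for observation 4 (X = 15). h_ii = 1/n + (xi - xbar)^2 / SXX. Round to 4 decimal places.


Compute xbar = 10.4286 with n = 7 observations.
SXX = 211.7143.
Leverage = 1/7 + (15 - 10.4286)^2/211.7143 = 0.2416.

0.2416


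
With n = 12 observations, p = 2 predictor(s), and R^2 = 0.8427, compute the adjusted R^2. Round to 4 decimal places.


Plug in: Adj R^2 = 1 - (1 - 0.8427) * 11/9.
= 1 - 0.1573 * 11/9
= 1 - 1.7303 / 9
= 1 - 0.1923 = 0.8077.

0.8077


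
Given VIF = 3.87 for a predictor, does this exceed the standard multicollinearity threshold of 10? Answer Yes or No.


Compare VIF = 3.87 to the threshold of 10.
3.87 < 10, so the answer is No.

No


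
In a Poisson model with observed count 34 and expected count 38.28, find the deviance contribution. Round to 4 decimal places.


Compute y*ln(y/mu) = 34*ln(34/38.28) = 34*-0.118567 = -4.031278.
y - mu = -4.28.
D = 2*(-4.031278 - (-4.28)) = 0.497444, which rounds to 0.4974.

0.4974


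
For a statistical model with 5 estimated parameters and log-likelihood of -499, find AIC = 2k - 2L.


Compute:
2k = 2*5 = 10.
-2*loglik = -2*(-499) = 998.
AIC = 10 + 998 = 1008.

1008


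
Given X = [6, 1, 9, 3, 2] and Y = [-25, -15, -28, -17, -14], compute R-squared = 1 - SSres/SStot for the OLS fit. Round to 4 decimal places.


After computing the OLS fit (b0=-11.9299, b1=-1.8738):
SSres = 8.5187, SStot = 158.8000.
R^2 = 1 - 8.5187/158.8000 = 0.9464.

0.9464


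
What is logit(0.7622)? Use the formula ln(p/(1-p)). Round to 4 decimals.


1 - p = 0.2378.
p/(1-p) = 3.2052.
logit = ln(3.2052) = 1.1648.

1.1648


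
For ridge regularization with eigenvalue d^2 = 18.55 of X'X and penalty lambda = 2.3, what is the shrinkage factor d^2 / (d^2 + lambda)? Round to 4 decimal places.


Denominator = d^2 + lambda = 18.55 + 2.3 = 20.8500.
Shrinkage = 18.55 / 20.8500 = 0.8897.

0.8897


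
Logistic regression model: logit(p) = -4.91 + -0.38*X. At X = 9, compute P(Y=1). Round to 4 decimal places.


Compute z = -4.91 + (-0.38)(9) = -8.3300.
exp(-z) = 4146.4176.
P = 1/(1 + 4146.4176) = 0.0002.

0.0002


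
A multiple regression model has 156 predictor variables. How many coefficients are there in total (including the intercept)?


Each predictor gets one coefficient, plus one intercept.
Total parameters = 156 + 1 = 157.

157


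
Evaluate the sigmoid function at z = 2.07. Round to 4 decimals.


exp(-2.0700) = 0.1262.
1 + exp(-z) = 1.1262.
sigmoid = 1/1.1262 = 0.8880.

0.8880


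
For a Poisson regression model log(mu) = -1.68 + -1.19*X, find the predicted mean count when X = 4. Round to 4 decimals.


Linear predictor: eta = -1.68 + (-1.19)(4) = -6.4400.
Expected count: mu = exp(-6.4400) = 0.0016.

0.0016


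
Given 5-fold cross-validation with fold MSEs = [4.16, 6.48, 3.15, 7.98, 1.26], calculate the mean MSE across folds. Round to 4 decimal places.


Add all fold MSEs: 23.0300.
Divide by k = 5: 23.0300/5 = 4.6060.

4.6060


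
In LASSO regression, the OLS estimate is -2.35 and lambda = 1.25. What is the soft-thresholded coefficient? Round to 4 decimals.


|beta_OLS| = 2.35.
lambda = 1.25.
Since |beta| > lambda, coefficient = sign(beta)*(|beta| - lambda) = -1.1000.
Result = -1.1000.

-1.1000


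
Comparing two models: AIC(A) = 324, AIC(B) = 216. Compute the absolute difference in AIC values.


|AIC_A - AIC_B| = |324 - 216| = 108.
Model B is preferred (lower AIC).

108


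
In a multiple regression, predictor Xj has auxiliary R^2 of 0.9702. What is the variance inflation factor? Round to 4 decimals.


Denominator: 1 - 0.9702 = 0.0298.
VIF = 1 / 0.0298 = 33.5570.

33.5570


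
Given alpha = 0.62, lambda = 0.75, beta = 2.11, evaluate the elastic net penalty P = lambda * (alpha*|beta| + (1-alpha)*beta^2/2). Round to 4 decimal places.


Compute:
L1 = 0.62 * 2.11 = 1.3082.
L2 = 0.38 * 2.11^2 / 2 = 0.8459.
Penalty = 0.75 * (1.3082 + 0.8459) = 1.6156.

1.6156


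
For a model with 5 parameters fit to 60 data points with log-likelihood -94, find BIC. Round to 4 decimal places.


ln(60) = 4.094345.
k * ln(n) = 5 * 4.094345 = 20.471725.
-2L = 188.
BIC = 20.471725 + 188 = 208.471725, which rounds to 208.4717.

208.4717


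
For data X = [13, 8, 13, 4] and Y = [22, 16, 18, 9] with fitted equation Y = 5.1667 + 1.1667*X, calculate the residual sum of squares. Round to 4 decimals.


Predicted values from Y = 5.1667 + 1.1667*X.
Residuals: [1.6662, 1.4997, -2.3338, -0.8335].
SSres = 11.1667.

11.1667


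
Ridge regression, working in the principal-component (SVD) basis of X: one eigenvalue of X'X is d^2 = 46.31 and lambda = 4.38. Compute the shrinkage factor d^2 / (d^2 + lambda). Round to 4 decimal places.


d^2 + lambda = 46.31 + 4.38 = 50.6900.
Shrinkage factor = 46.31/50.6900 = 0.9136.

0.9136


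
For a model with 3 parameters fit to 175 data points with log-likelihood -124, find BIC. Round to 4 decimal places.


Compute k*ln(n) = 3*ln(175) = 3*5.164786 = 15.494358.
Then -2*loglik = 248.
BIC = 15.494358 + 248 = 263.494358, which rounds to 263.4944.

263.4944


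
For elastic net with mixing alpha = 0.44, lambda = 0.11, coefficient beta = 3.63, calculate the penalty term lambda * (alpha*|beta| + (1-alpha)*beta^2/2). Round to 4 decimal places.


L1 component = 0.44 * |3.63| = 1.5972.
L2 component = 0.56 * 3.63^2 / 2 = 3.6895.
Penalty = 0.11 * (1.5972 + 3.6895) = 0.11 * 5.2867 = 0.5815.

0.5815


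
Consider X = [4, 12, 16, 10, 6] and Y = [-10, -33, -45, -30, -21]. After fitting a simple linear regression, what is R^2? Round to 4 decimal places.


Fit the OLS line: b0 = -1.7368, b1 = -2.7149.
SSres = 18.5877.
SStot = 690.8000.
R^2 = 1 - 18.5877/690.8000 = 0.9731.

0.9731


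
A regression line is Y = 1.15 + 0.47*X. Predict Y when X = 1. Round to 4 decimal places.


Substitute X = 1 into the equation:
Y = 1.15 + 0.47 * 1 = 1.15 + 0.4700 = 1.6200.

1.6200


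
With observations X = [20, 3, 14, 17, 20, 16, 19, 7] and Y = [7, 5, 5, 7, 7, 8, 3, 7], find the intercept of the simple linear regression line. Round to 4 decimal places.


First find the slope: b1 = 0.0270.
Means: xbar = 14.5000, ybar = 6.1250.
b0 = ybar - b1 * xbar = 6.1250 - 0.0270 * 14.5000 = 5.7338.

5.7338


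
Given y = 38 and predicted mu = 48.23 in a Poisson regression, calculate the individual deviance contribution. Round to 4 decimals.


y/mu = 38/48.23 = 0.787891 (approx.), and ln(38/48.23) = -0.238395.
y * ln(y/mu) = 38 * -0.238395 = -9.059010.
y - mu = -10.23.
D = 2 * (-9.059010 - -10.23) = 2.341980, which rounds to 2.3420.

2.3420


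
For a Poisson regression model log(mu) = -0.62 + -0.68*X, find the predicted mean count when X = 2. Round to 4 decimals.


eta = -0.62 + -0.68 * 2 = -1.9800.
mu = exp(-1.9800) = 0.1381.

0.1381


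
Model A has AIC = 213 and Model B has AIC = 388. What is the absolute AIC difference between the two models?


Absolute difference = |213 - 388| = 175.
The model with lower AIC (A) is preferred.

175


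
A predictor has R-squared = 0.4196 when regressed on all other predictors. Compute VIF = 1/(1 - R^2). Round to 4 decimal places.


VIF = 1 / (1 - 0.4196).
= 1 / 0.5804 = 1.7229.

1.7229


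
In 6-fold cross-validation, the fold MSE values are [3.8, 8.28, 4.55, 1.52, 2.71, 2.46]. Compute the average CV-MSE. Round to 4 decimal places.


Total MSE across folds = 23.3200.
CV-MSE = 23.3200/6 = 3.8867.

3.8867


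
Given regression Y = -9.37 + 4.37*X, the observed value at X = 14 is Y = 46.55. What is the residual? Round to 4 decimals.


Fitted value at X = 14 is yhat = -9.37 + 4.37*14 = 51.8100.
Residual = 46.55 - 51.8100 = -5.2600.

-5.2600


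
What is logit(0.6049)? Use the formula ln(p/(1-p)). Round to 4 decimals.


The odds are p/(1-p) = 0.6049 / 0.3951 = 1.5310.
logit(p) = ln(1.5310) = 0.4259.

0.4259
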